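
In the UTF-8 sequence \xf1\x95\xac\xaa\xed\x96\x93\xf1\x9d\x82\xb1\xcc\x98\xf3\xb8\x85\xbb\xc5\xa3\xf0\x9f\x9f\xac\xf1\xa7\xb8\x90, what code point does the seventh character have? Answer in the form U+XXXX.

Offset 0: leading byte 0xF1 = 11110001 → 4-byte char #1 = F1 95 AC AA.
Offset 4: leading byte 0xED = 11101101 → 3-byte char #2 = ED 96 93.
Offset 7: leading byte 0xF1 = 11110001 → 4-byte char #3 = F1 9D 82 B1.
Offset 11: leading byte 0xCC = 11001100 → 2-byte char #4 = CC 98.
Offset 13: leading byte 0xF3 = 11110011 → 4-byte char #5 = F3 B8 85 BB.
Offset 17: leading byte 0xC5 = 11000101 → 2-byte char #6 = C5 A3.
Offset 19: leading byte 0xF0 = 11110000 → 4-byte char #7 = F0 9F 9F AC.
Leading byte 0xF0 = 11110000 matches 11110xxx → 4-byte sequence.
Byte 1: 0xF0 = 11110000, payload 000 (3 bits).
Byte 2: 0x9F = 10011111 (10xxxxxx ✓), payload 011111.
Byte 3: 0x9F = 10011111 (10xxxxxx ✓), payload 011111.
Byte 4: 0xAC = 10101100 (10xxxxxx ✓), payload 101100.
Concatenate: 000011111011111101100 = 0x1F7EC (21 bits → U+1F7EC).

U+1F7EC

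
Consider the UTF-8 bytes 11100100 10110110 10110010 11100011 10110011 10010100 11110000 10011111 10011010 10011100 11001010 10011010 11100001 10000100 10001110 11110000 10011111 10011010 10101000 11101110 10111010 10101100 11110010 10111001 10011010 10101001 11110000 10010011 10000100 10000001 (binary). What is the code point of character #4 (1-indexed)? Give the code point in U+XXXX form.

Offset 0: leading byte 0xE4 = 11100100 → 3-byte char #1 = E4 B6 B2.
Offset 3: leading byte 0xE3 = 11100011 → 3-byte char #2 = E3 B3 94.
Offset 6: leading byte 0xF0 = 11110000 → 4-byte char #3 = F0 9F 9A 9C.
Offset 10: leading byte 0xCA = 11001010 → 2-byte char #4 = CA 9A.
Leading byte 0xCA = 11001010 matches 110xxxxx → 2-byte sequence.
Byte 1: 0xCA = 11001010, payload 01010 (5 bits).
Byte 2: 0x9A = 10011010 (10xxxxxx ✓), payload 011010.
Concatenate: 01010011010 = 0x29A (11 bits → U+029A).

U+029A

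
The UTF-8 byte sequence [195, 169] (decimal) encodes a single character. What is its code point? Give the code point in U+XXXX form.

Leading byte 0xC3 = 11000011 matches 110xxxxx → 2-byte sequence.
Byte 1: 0xC3 = 11000011, payload 00011 (5 bits).
Byte 2: 0xA9 = 10101001 (10xxxxxx ✓), payload 101001.
Concatenate: 00011101001 = 0xE9 (11 bits → U+00E9).

U+00E9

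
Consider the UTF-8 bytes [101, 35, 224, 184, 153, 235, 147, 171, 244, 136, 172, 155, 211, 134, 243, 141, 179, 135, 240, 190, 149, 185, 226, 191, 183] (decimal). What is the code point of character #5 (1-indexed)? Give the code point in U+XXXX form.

Offset 0: leading byte 0x65 = 01100101 → 1-byte char #1 = 65.
Offset 1: leading byte 0x23 = 00100011 → 1-byte char #2 = 23.
Offset 2: leading byte 0xE0 = 11100000 → 3-byte char #3 = E0 B8 99.
Offset 5: leading byte 0xEB = 11101011 → 3-byte char #4 = EB 93 AB.
Offset 8: leading byte 0xF4 = 11110100 → 4-byte char #5 = F4 88 AC 9B.
Leading byte 0xF4 = 11110100 matches 11110xxx → 4-byte sequence.
Byte 1: 0xF4 = 11110100, payload 100 (3 bits).
Byte 2: 0x88 = 10001000 (10xxxxxx ✓), payload 001000.
Byte 3: 0xAC = 10101100 (10xxxxxx ✓), payload 101100.
Byte 4: 0x9B = 10011011 (10xxxxxx ✓), payload 011011.
Concatenate: 100001000101100011011 = 0x108B1B (21 bits → U+108B1B).

U+108B1B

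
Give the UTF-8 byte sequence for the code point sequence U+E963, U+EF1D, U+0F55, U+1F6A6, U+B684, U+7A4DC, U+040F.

U+E963: 3-byte form → EE A5 A3.
U+EF1D: 3-byte form → EE BC 9D.
U+0F55: 3-byte form → E0 BD 95.
U+1F6A6: 4-byte form → F0 9F 9A A6.
U+B684: 3-byte form → EB 9A 84.
U+7A4DC: 4-byte form → F1 BA 93 9C.
U+040F: 2-byte form → D0 8F.
Concatenated (22 bytes): EE A5 A3 EE BC 9D E0 BD 95 F0 9F 9A A6 EB 9A 84 F1 BA 93 9C D0 8F.

EE A5 A3 EE BC 9D E0 BD 95 F0 9F 9A A6 EB 9A 84 F1 BA 93 9C D0 8F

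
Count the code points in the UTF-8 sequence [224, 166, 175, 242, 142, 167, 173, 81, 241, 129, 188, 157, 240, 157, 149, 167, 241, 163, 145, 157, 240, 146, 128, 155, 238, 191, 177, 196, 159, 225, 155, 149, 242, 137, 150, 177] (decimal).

Byte at offset 0: 0xE0 = 11100000 → 3-byte char (#1). Advance 3.
Byte at offset 3: 0xF2 = 11110010 → 4-byte char (#2). Advance 4.
Byte at offset 7: 0x51 = 01010001 → 1-byte char (#3). Advance 1.
Byte at offset 8: 0xF1 = 11110001 → 4-byte char (#4). Advance 4.
Byte at offset 12: 0xF0 = 11110000 → 4-byte char (#5). Advance 4.
Byte at offset 16: 0xF1 = 11110001 → 4-byte char (#6). Advance 4.
Byte at offset 20: 0xF0 = 11110000 → 4-byte char (#7). Advance 4.
Byte at offset 24: 0xEE = 11101110 → 3-byte char (#8). Advance 3.
Byte at offset 27: 0xC4 = 11000100 → 2-byte char (#9). Advance 2.
Byte at offset 29: 0xE1 = 11100001 → 3-byte char (#10). Advance 3.
Byte at offset 32: 0xF2 = 11110010 → 4-byte char (#11). Advance 4.
Reached end at offset 36 after 11 code points.

11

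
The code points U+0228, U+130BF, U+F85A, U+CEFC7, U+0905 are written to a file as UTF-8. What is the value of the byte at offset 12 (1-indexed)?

1-indexed offset 12 is 0-indexed offset 11.
U+0228 → 2-byte form C8 A8 at offsets 0–1.
U+130BF → 4-byte form F0 93 82 BF at offsets 2–5.
U+F85A → 3-byte form EF A1 9A at offsets 6–8.
U+CEFC7 → 4-byte form F3 8E BF 87 at offsets 9–12.
Offset 11 falls in char 4's range; it's byte 3 of F3 8E BF 87 = 0xBF.

0xBF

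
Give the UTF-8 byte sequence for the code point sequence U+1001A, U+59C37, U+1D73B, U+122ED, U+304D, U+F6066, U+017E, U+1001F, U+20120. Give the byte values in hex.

U+1001A: 4-byte form → F0 90 80 9A.
U+59C37: 4-byte form → F1 99 B0 B7.
U+1D73B: 4-byte form → F0 9D 9C BB.
U+122ED: 4-byte form → F0 92 8B AD.
U+304D: 3-byte form → E3 81 8D.
U+F6066: 4-byte form → F3 B6 81 A6.
U+017E: 2-byte form → C5 BE.
U+1001F: 4-byte form → F0 90 80 9F.
U+20120: 4-byte form → F0 A0 84 A0.
Concatenated (33 bytes): F0 90 80 9A F1 99 B0 B7 F0 9D 9C BB F0 92 8B AD E3 81 8D F3 B6 81 A6 C5 BE F0 90 80 9F F0 A0 84 A0.

F0 90 80 9A F1 99 B0 B7 F0 9D 9C BB F0 92 8B AD E3 81 8D F3 B6 81 A6 C5 BE F0 90 80 9F F0 A0 84 A0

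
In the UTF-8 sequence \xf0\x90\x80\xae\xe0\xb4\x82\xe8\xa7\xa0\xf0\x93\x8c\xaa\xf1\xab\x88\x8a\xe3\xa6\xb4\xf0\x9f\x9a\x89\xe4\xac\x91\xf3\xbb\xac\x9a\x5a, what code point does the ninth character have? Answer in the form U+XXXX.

Offset 0: leading byte 0xF0 = 11110000 → 4-byte char #1 = F0 90 80 AE.
Offset 4: leading byte 0xE0 = 11100000 → 3-byte char #2 = E0 B4 82.
Offset 7: leading byte 0xE8 = 11101000 → 3-byte char #3 = E8 A7 A0.
Offset 10: leading byte 0xF0 = 11110000 → 4-byte char #4 = F0 93 8C AA.
Offset 14: leading byte 0xF1 = 11110001 → 4-byte char #5 = F1 AB 88 8A.
Offset 18: leading byte 0xE3 = 11100011 → 3-byte char #6 = E3 A6 B4.
Offset 21: leading byte 0xF0 = 11110000 → 4-byte char #7 = F0 9F 9A 89.
Offset 25: leading byte 0xE4 = 11100100 → 3-byte char #8 = E4 AC 91.
Offset 28: leading byte 0xF3 = 11110011 → 4-byte char #9 = F3 BB AC 9A.
Leading byte 0xF3 = 11110011 matches 11110xxx → 4-byte sequence.
Byte 1: 0xF3 = 11110011, payload 011 (3 bits).
Byte 2: 0xBB = 10111011 (10xxxxxx ✓), payload 111011.
Byte 3: 0xAC = 10101100 (10xxxxxx ✓), payload 101100.
Byte 4: 0x9A = 10011010 (10xxxxxx ✓), payload 011010.
Concatenate: 011111011101100011010 = 0xFBB1A (21 bits → U+FBB1A).

U+FBB1A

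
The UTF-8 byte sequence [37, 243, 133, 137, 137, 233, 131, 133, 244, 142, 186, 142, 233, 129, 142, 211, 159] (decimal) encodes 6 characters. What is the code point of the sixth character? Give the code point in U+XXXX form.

Offset 0: leading byte 0x25 = 00100101 → 1-byte char #1 = 25.
Offset 1: leading byte 0xF3 = 11110011 → 4-byte char #2 = F3 85 89 89.
Offset 5: leading byte 0xE9 = 11101001 → 3-byte char #3 = E9 83 85.
Offset 8: leading byte 0xF4 = 11110100 → 4-byte char #4 = F4 8E BA 8E.
Offset 12: leading byte 0xE9 = 11101001 → 3-byte char #5 = E9 81 8E.
Offset 15: leading byte 0xD3 = 11010011 → 2-byte char #6 = D3 9F.
Leading byte 0xD3 = 11010011 matches 110xxxxx → 2-byte sequence.
Byte 1: 0xD3 = 11010011, payload 10011 (5 bits).
Byte 2: 0x9F = 10011111 (10xxxxxx ✓), payload 011111.
Concatenate: 10011011111 = 0x4DF (11 bits → U+04DF).

U+04DF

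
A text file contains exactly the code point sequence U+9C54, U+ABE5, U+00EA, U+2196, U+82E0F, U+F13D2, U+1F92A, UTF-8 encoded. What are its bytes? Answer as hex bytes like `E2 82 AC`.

U+9C54: 3-byte form → E9 B1 94.
U+ABE5: 3-byte form → EA AF A5.
U+00EA: 2-byte form → C3 AA.
U+2196: 3-byte form → E2 86 96.
U+82E0F: 4-byte form → F2 82 B8 8F.
U+F13D2: 4-byte form → F3 B1 8F 92.
U+1F92A: 4-byte form → F0 9F A4 AA.
Concatenated (23 bytes): E9 B1 94 EA AF A5 C3 AA E2 86 96 F2 82 B8 8F F3 B1 8F 92 F0 9F A4 AA.

E9 B1 94 EA AF A5 C3 AA E2 86 96 F2 82 B8 8F F3 B1 8F 92 F0 9F A4 AA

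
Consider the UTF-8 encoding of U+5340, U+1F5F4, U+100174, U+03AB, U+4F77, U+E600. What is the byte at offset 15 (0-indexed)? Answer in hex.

0xB7

U+5340 → 3-byte form E5 8D 80 at offsets 0–2.
U+1F5F4 → 4-byte form F0 9F 97 B4 at offsets 3–6.
U+100174 → 4-byte form F4 80 85 B4 at offsets 7–10.
U+03AB → 2-byte form CE AB at offsets 11–12.
U+4F77 → 3-byte form E4 BD B7 at offsets 13–15.
Offset 15 falls in char 5's range; it's byte 3 of E4 BD B7 = 0xB7.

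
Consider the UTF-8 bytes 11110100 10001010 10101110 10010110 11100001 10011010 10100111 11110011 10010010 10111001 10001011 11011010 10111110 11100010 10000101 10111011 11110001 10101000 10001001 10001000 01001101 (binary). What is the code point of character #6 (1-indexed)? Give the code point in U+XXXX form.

U+68248

Offset 0: leading byte 0xF4 = 11110100 → 4-byte char #1 = F4 8A AE 96.
Offset 4: leading byte 0xE1 = 11100001 → 3-byte char #2 = E1 9A A7.
Offset 7: leading byte 0xF3 = 11110011 → 4-byte char #3 = F3 92 B9 8B.
Offset 11: leading byte 0xDA = 11011010 → 2-byte char #4 = DA BE.
Offset 13: leading byte 0xE2 = 11100010 → 3-byte char #5 = E2 85 BB.
Offset 16: leading byte 0xF1 = 11110001 → 4-byte char #6 = F1 A8 89 88.
Leading byte 0xF1 = 11110001 matches 11110xxx → 4-byte sequence.
Byte 1: 0xF1 = 11110001, payload 001 (3 bits).
Byte 2: 0xA8 = 10101000 (10xxxxxx ✓), payload 101000.
Byte 3: 0x89 = 10001001 (10xxxxxx ✓), payload 001001.
Byte 4: 0x88 = 10001000 (10xxxxxx ✓), payload 001000.
Concatenate: 001101000001001001000 = 0x68248 (21 bits → U+68248).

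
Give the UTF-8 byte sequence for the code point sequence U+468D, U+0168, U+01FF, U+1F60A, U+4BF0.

U+468D: 3-byte form → E4 9A 8D.
U+0168: 2-byte form → C5 A8.
U+01FF: 2-byte form → C7 BF.
U+1F60A: 4-byte form → F0 9F 98 8A.
U+4BF0: 3-byte form → E4 AF B0.
Concatenated (14 bytes): E4 9A 8D C5 A8 C7 BF F0 9F 98 8A E4 AF B0.

E4 9A 8D C5 A8 C7 BF F0 9F 98 8A E4 AF B0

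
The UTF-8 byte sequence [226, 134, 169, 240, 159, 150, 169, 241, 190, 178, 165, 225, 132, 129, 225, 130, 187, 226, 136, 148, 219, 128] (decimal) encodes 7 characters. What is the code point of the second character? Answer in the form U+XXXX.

U+1F5A9

Offset 0: leading byte 0xE2 = 11100010 → 3-byte char #1 = E2 86 A9.
Offset 3: leading byte 0xF0 = 11110000 → 4-byte char #2 = F0 9F 96 A9.
Leading byte 0xF0 = 11110000 matches 11110xxx → 4-byte sequence.
Byte 1: 0xF0 = 11110000, payload 000 (3 bits).
Byte 2: 0x9F = 10011111 (10xxxxxx ✓), payload 011111.
Byte 3: 0x96 = 10010110 (10xxxxxx ✓), payload 010110.
Byte 4: 0xA9 = 10101001 (10xxxxxx ✓), payload 101001.
Concatenate: 000011111010110101001 = 0x1F5A9 (21 bits → U+1F5A9).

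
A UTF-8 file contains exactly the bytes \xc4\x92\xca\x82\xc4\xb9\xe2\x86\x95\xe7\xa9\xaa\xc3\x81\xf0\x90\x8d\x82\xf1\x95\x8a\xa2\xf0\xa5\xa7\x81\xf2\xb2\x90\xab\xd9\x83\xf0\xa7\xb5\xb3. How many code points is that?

12

Byte at offset 0: 0xC4 = 11000100 → 2-byte char (#1). Advance 2.
Byte at offset 2: 0xCA = 11001010 → 2-byte char (#2). Advance 2.
Byte at offset 4: 0xC4 = 11000100 → 2-byte char (#3). Advance 2.
Byte at offset 6: 0xE2 = 11100010 → 3-byte char (#4). Advance 3.
Byte at offset 9: 0xE7 = 11100111 → 3-byte char (#5). Advance 3.
Byte at offset 12: 0xC3 = 11000011 → 2-byte char (#6). Advance 2.
Byte at offset 14: 0xF0 = 11110000 → 4-byte char (#7). Advance 4.
Byte at offset 18: 0xF1 = 11110001 → 4-byte char (#8). Advance 4.
Byte at offset 22: 0xF0 = 11110000 → 4-byte char (#9). Advance 4.
Byte at offset 26: 0xF2 = 11110010 → 4-byte char (#10). Advance 4.
Byte at offset 30: 0xD9 = 11011001 → 2-byte char (#11). Advance 2.
Byte at offset 32: 0xF0 = 11110000 → 4-byte char (#12). Advance 4.
Reached end at offset 36 after 12 code points.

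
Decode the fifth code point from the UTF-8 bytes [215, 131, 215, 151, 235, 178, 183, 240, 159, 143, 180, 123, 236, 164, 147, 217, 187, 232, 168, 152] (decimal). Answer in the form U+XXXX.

Offset 0: leading byte 0xD7 = 11010111 → 2-byte char #1 = D7 83.
Offset 2: leading byte 0xD7 = 11010111 → 2-byte char #2 = D7 97.
Offset 4: leading byte 0xEB = 11101011 → 3-byte char #3 = EB B2 B7.
Offset 7: leading byte 0xF0 = 11110000 → 4-byte char #4 = F0 9F 8F B4.
Offset 11: leading byte 0x7B = 01111011 → 1-byte char #5 = 7B.
Leading byte 0x7B = 01111011 matches 0xxxxxxx → 1-byte sequence.
Byte 1: 0x7B = 01111011, payload 1111011 (7 bits).
Concatenate: 1111011 = 0x7B (7 bits → U+007B).

U+007B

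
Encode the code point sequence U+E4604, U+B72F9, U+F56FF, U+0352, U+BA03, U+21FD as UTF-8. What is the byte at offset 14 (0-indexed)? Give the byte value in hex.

0xEB

U+E4604 → 4-byte form F3 A4 98 84 at offsets 0–3.
U+B72F9 → 4-byte form F2 B7 8B B9 at offsets 4–7.
U+F56FF → 4-byte form F3 B5 9B BF at offsets 8–11.
U+0352 → 2-byte form CD 92 at offsets 12–13.
U+BA03 → 3-byte form EB A8 83 at offsets 14–16.
Offset 14 falls in char 5's range; it's byte 1 of EB A8 83 = 0xEB.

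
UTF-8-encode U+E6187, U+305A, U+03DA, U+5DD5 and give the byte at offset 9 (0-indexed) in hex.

U+E6187 → 4-byte form F3 A6 86 87 at offsets 0–3.
U+305A → 3-byte form E3 81 9A at offsets 4–6.
U+03DA → 2-byte form CF 9A at offsets 7–8.
U+5DD5 → 3-byte form E5 B7 95 at offsets 9–11.
Offset 9 falls in char 4's range; it's byte 1 of E5 B7 95 = 0xE5.

0xE5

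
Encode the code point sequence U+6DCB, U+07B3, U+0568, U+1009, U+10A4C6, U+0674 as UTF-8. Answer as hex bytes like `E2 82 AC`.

E6 B7 8B DE B3 D5 A8 E1 80 89 F4 8A 93 86 D9 B4

U+6DCB: 3-byte form → E6 B7 8B.
U+07B3: 2-byte form → DE B3.
U+0568: 2-byte form → D5 A8.
U+1009: 3-byte form → E1 80 89.
U+10A4C6: 4-byte form → F4 8A 93 86.
U+0674: 2-byte form → D9 B4.
Concatenated (16 bytes): E6 B7 8B DE B3 D5 A8 E1 80 89 F4 8A 93 86 D9 B4.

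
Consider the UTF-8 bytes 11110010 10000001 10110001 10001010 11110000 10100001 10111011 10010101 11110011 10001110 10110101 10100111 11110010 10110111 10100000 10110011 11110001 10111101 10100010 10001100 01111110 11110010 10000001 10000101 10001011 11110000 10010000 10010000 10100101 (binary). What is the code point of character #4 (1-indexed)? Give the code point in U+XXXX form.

Offset 0: leading byte 0xF2 = 11110010 → 4-byte char #1 = F2 81 B1 8A.
Offset 4: leading byte 0xF0 = 11110000 → 4-byte char #2 = F0 A1 BB 95.
Offset 8: leading byte 0xF3 = 11110011 → 4-byte char #3 = F3 8E B5 A7.
Offset 12: leading byte 0xF2 = 11110010 → 4-byte char #4 = F2 B7 A0 B3.
Leading byte 0xF2 = 11110010 matches 11110xxx → 4-byte sequence.
Byte 1: 0xF2 = 11110010, payload 010 (3 bits).
Byte 2: 0xB7 = 10110111 (10xxxxxx ✓), payload 110111.
Byte 3: 0xA0 = 10100000 (10xxxxxx ✓), payload 100000.
Byte 4: 0xB3 = 10110011 (10xxxxxx ✓), payload 110011.
Concatenate: 010110111100000110011 = 0xB7833 (21 bits → U+B7833).

U+B7833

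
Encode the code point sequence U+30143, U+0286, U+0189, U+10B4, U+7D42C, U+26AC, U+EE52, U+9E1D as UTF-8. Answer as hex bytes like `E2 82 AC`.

U+30143: 4-byte form → F0 B0 85 83.
U+0286: 2-byte form → CA 86.
U+0189: 2-byte form → C6 89.
U+10B4: 3-byte form → E1 82 B4.
U+7D42C: 4-byte form → F1 BD 90 AC.
U+26AC: 3-byte form → E2 9A AC.
U+EE52: 3-byte form → EE B9 92.
U+9E1D: 3-byte form → E9 B8 9D.
Concatenated (24 bytes): F0 B0 85 83 CA 86 C6 89 E1 82 B4 F1 BD 90 AC E2 9A AC EE B9 92 E9 B8 9D.

F0 B0 85 83 CA 86 C6 89 E1 82 B4 F1 BD 90 AC E2 9A AC EE B9 92 E9 B8 9D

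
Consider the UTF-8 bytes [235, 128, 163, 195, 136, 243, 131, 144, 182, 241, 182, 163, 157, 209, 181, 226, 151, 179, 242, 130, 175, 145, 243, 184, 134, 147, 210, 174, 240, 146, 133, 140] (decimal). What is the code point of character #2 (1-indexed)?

U+00C8

Offset 0: leading byte 0xEB = 11101011 → 3-byte char #1 = EB 80 A3.
Offset 3: leading byte 0xC3 = 11000011 → 2-byte char #2 = C3 88.
Leading byte 0xC3 = 11000011 matches 110xxxxx → 2-byte sequence.
Byte 1: 0xC3 = 11000011, payload 00011 (5 bits).
Byte 2: 0x88 = 10001000 (10xxxxxx ✓), payload 001000.
Concatenate: 00011001000 = 0xC8 (11 bits → U+00C8).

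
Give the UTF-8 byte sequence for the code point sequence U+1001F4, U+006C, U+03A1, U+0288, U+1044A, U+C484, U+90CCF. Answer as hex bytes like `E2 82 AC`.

U+1001F4: 4-byte form → F4 80 87 B4.
U+006C: 1-byte form → 6C.
U+03A1: 2-byte form → CE A1.
U+0288: 2-byte form → CA 88.
U+1044A: 4-byte form → F0 90 91 8A.
U+C484: 3-byte form → EC 92 84.
U+90CCF: 4-byte form → F2 90 B3 8F.
Concatenated (20 bytes): F4 80 87 B4 6C CE A1 CA 88 F0 90 91 8A EC 92 84 F2 90 B3 8F.

F4 80 87 B4 6C CE A1 CA 88 F0 90 91 8A EC 92 84 F2 90 B3 8F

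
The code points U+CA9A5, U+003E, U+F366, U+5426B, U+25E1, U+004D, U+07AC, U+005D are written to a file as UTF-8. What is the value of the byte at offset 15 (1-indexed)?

0xA1

1-indexed offset 15 is 0-indexed offset 14.
U+CA9A5 → 4-byte form F3 8A A6 A5 at offsets 0–3.
U+003E → 1-byte form 3E at offsets 4–4.
U+F366 → 3-byte form EF 8D A6 at offsets 5–7.
U+5426B → 4-byte form F1 94 89 AB at offsets 8–11.
U+25E1 → 3-byte form E2 97 A1 at offsets 12–14.
Offset 14 falls in char 5's range; it's byte 3 of E2 97 A1 = 0xA1.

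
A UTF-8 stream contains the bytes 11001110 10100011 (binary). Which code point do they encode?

U+03A3

Leading byte 0xCE = 11001110 matches 110xxxxx → 2-byte sequence.
Byte 1: 0xCE = 11001110, payload 01110 (5 bits).
Byte 2: 0xA3 = 10100011 (10xxxxxx ✓), payload 100011.
Concatenate: 01110100011 = 0x3A3 (11 bits → U+03A3).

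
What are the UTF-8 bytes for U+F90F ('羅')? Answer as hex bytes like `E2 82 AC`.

EF A4 8F

U+F90F = 0xF90F = 63759 decimal. In range U+0800–U+FFFF → 3-byte form: 1110xxxx 10xxxxxx 10xxxxxx.
Binary (16 bits): 1111100100001111.
Split 4+6+6: 1111 | 100100 | 001111.
Byte 1: 11101111 = 0xEF.
Byte 2: 10100100 = 0xA4.
Byte 3: 10001111 = 0x8F.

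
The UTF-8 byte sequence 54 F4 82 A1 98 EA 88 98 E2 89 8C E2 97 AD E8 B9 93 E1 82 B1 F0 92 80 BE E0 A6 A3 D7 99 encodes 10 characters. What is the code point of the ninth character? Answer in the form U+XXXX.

U+09A3

Offset 0: leading byte 0x54 = 01010100 → 1-byte char #1 = 54.
Offset 1: leading byte 0xF4 = 11110100 → 4-byte char #2 = F4 82 A1 98.
Offset 5: leading byte 0xEA = 11101010 → 3-byte char #3 = EA 88 98.
Offset 8: leading byte 0xE2 = 11100010 → 3-byte char #4 = E2 89 8C.
Offset 11: leading byte 0xE2 = 11100010 → 3-byte char #5 = E2 97 AD.
Offset 14: leading byte 0xE8 = 11101000 → 3-byte char #6 = E8 B9 93.
Offset 17: leading byte 0xE1 = 11100001 → 3-byte char #7 = E1 82 B1.
Offset 20: leading byte 0xF0 = 11110000 → 4-byte char #8 = F0 92 80 BE.
Offset 24: leading byte 0xE0 = 11100000 → 3-byte char #9 = E0 A6 A3.
Leading byte 0xE0 = 11100000 matches 1110xxxx → 3-byte sequence.
Byte 1: 0xE0 = 11100000, payload 0000 (4 bits).
Byte 2: 0xA6 = 10100110 (10xxxxxx ✓), payload 100110.
Byte 3: 0xA3 = 10100011 (10xxxxxx ✓), payload 100011.
Concatenate: 0000100110100011 = 0x9A3 (16 bits → U+09A3).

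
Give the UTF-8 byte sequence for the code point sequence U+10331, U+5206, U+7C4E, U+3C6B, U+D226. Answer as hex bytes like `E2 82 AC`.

F0 90 8C B1 E5 88 86 E7 B1 8E E3 B1 AB ED 88 A6

U+10331: 4-byte form → F0 90 8C B1.
U+5206: 3-byte form → E5 88 86.
U+7C4E: 3-byte form → E7 B1 8E.
U+3C6B: 3-byte form → E3 B1 AB.
U+D226: 3-byte form → ED 88 A6.
Concatenated (16 bytes): F0 90 8C B1 E5 88 86 E7 B1 8E E3 B1 AB ED 88 A6.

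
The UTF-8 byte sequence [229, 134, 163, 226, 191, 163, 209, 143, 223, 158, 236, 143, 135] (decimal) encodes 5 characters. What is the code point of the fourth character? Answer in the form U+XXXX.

U+07DE

Offset 0: leading byte 0xE5 = 11100101 → 3-byte char #1 = E5 86 A3.
Offset 3: leading byte 0xE2 = 11100010 → 3-byte char #2 = E2 BF A3.
Offset 6: leading byte 0xD1 = 11010001 → 2-byte char #3 = D1 8F.
Offset 8: leading byte 0xDF = 11011111 → 2-byte char #4 = DF 9E.
Leading byte 0xDF = 11011111 matches 110xxxxx → 2-byte sequence.
Byte 1: 0xDF = 11011111, payload 11111 (5 bits).
Byte 2: 0x9E = 10011110 (10xxxxxx ✓), payload 011110.
Concatenate: 11111011110 = 0x7DE (11 bits → U+07DE).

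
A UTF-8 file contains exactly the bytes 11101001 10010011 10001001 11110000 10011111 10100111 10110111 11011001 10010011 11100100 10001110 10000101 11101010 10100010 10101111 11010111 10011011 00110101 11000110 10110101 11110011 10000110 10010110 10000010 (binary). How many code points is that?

9

Byte at offset 0: 0xE9 = 11101001 → 3-byte char (#1). Advance 3.
Byte at offset 3: 0xF0 = 11110000 → 4-byte char (#2). Advance 4.
Byte at offset 7: 0xD9 = 11011001 → 2-byte char (#3). Advance 2.
Byte at offset 9: 0xE4 = 11100100 → 3-byte char (#4). Advance 3.
Byte at offset 12: 0xEA = 11101010 → 3-byte char (#5). Advance 3.
Byte at offset 15: 0xD7 = 11010111 → 2-byte char (#6). Advance 2.
Byte at offset 17: 0x35 = 00110101 → 1-byte char (#7). Advance 1.
Byte at offset 18: 0xC6 = 11000110 → 2-byte char (#8). Advance 2.
Byte at offset 20: 0xF3 = 11110011 → 4-byte char (#9). Advance 4.
Reached end at offset 24 after 9 code points.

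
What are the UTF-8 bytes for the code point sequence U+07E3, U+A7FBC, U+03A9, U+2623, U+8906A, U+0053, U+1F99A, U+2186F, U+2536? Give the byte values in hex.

U+07E3: 2-byte form → DF A3.
U+A7FBC: 4-byte form → F2 A7 BE BC.
U+03A9: 2-byte form → CE A9.
U+2623: 3-byte form → E2 98 A3.
U+8906A: 4-byte form → F2 89 81 AA.
U+0053: 1-byte form → 53.
U+1F99A: 4-byte form → F0 9F A6 9A.
U+2186F: 4-byte form → F0 A1 A1 AF.
U+2536: 3-byte form → E2 94 B6.
Concatenated (27 bytes): DF A3 F2 A7 BE BC CE A9 E2 98 A3 F2 89 81 AA 53 F0 9F A6 9A F0 A1 A1 AF E2 94 B6.

DF A3 F2 A7 BE BC CE A9 E2 98 A3 F2 89 81 AA 53 F0 9F A6 9A F0 A1 A1 AF E2 94 B6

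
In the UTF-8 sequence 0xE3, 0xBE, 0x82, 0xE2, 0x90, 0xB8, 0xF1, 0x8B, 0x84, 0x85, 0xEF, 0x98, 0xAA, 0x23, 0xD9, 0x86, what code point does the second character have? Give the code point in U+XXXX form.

U+2438

Offset 0: leading byte 0xE3 = 11100011 → 3-byte char #1 = E3 BE 82.
Offset 3: leading byte 0xE2 = 11100010 → 3-byte char #2 = E2 90 B8.
Leading byte 0xE2 = 11100010 matches 1110xxxx → 3-byte sequence.
Byte 1: 0xE2 = 11100010, payload 0010 (4 bits).
Byte 2: 0x90 = 10010000 (10xxxxxx ✓), payload 010000.
Byte 3: 0xB8 = 10111000 (10xxxxxx ✓), payload 111000.
Concatenate: 0010010000111000 = 0x2438 (16 bits → U+2438).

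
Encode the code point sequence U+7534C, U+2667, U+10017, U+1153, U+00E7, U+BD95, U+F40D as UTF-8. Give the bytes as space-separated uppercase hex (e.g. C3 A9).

U+7534C: 4-byte form → F1 B5 8D 8C.
U+2667: 3-byte form → E2 99 A7.
U+10017: 4-byte form → F0 90 80 97.
U+1153: 3-byte form → E1 85 93.
U+00E7: 2-byte form → C3 A7.
U+BD95: 3-byte form → EB B6 95.
U+F40D: 3-byte form → EF 90 8D.
Concatenated (22 bytes): F1 B5 8D 8C E2 99 A7 F0 90 80 97 E1 85 93 C3 A7 EB B6 95 EF 90 8D.

F1 B5 8D 8C E2 99 A7 F0 90 80 97 E1 85 93 C3 A7 EB B6 95 EF 90 8D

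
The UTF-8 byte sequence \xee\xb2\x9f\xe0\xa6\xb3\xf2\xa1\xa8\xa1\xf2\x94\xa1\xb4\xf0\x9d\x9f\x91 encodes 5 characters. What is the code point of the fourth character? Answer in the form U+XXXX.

U+94874

Offset 0: leading byte 0xEE = 11101110 → 3-byte char #1 = EE B2 9F.
Offset 3: leading byte 0xE0 = 11100000 → 3-byte char #2 = E0 A6 B3.
Offset 6: leading byte 0xF2 = 11110010 → 4-byte char #3 = F2 A1 A8 A1.
Offset 10: leading byte 0xF2 = 11110010 → 4-byte char #4 = F2 94 A1 B4.
Leading byte 0xF2 = 11110010 matches 11110xxx → 4-byte sequence.
Byte 1: 0xF2 = 11110010, payload 010 (3 bits).
Byte 2: 0x94 = 10010100 (10xxxxxx ✓), payload 010100.
Byte 3: 0xA1 = 10100001 (10xxxxxx ✓), payload 100001.
Byte 4: 0xB4 = 10110100 (10xxxxxx ✓), payload 110100.
Concatenate: 010010100100001110100 = 0x94874 (21 bits → U+94874).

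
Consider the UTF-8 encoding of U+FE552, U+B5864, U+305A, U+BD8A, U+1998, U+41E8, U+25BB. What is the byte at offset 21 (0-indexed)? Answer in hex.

0x96

U+FE552 → 4-byte form F3 BE 95 92 at offsets 0–3.
U+B5864 → 4-byte form F2 B5 A1 A4 at offsets 4–7.
U+305A → 3-byte form E3 81 9A at offsets 8–10.
U+BD8A → 3-byte form EB B6 8A at offsets 11–13.
U+1998 → 3-byte form E1 A6 98 at offsets 14–16.
U+41E8 → 3-byte form E4 87 A8 at offsets 17–19.
U+25BB → 3-byte form E2 96 BB at offsets 20–22.
Offset 21 falls in char 7's range; it's byte 2 of E2 96 BB = 0x96.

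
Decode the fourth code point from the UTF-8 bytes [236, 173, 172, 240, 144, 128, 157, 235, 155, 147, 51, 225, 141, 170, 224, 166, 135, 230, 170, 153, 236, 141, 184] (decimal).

U+0033

Offset 0: leading byte 0xEC = 11101100 → 3-byte char #1 = EC AD AC.
Offset 3: leading byte 0xF0 = 11110000 → 4-byte char #2 = F0 90 80 9D.
Offset 7: leading byte 0xEB = 11101011 → 3-byte char #3 = EB 9B 93.
Offset 10: leading byte 0x33 = 00110011 → 1-byte char #4 = 33.
Leading byte 0x33 = 00110011 matches 0xxxxxxx → 1-byte sequence.
Byte 1: 0x33 = 00110011, payload 0110011 (7 bits).
Concatenate: 0110011 = 0x33 (7 bits → U+0033).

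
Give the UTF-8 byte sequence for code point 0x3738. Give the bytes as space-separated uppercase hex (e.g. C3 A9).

U+3738 = 0x3738 = 14136 decimal. In range U+0800–U+FFFF → 3-byte form: 1110xxxx 10xxxxxx 10xxxxxx.
Binary (16 bits): 0011011100111000.
Split 4+6+6: 0011 | 011100 | 111000.
Byte 1: 11100011 = 0xE3.
Byte 2: 10011100 = 0x9C.
Byte 3: 10111000 = 0xB8.

E3 9C B8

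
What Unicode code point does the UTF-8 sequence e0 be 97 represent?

Leading byte 0xE0 = 11100000 matches 1110xxxx → 3-byte sequence.
Byte 1: 0xE0 = 11100000, payload 0000 (4 bits).
Byte 2: 0xBE = 10111110 (10xxxxxx ✓), payload 111110.
Byte 3: 0x97 = 10010111 (10xxxxxx ✓), payload 010111.
Concatenate: 0000111110010111 = 0xF97 (16 bits → U+0F97).

U+0F97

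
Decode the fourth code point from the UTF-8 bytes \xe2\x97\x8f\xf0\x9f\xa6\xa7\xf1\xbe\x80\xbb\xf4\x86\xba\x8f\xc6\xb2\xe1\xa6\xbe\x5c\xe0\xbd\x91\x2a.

Offset 0: leading byte 0xE2 = 11100010 → 3-byte char #1 = E2 97 8F.
Offset 3: leading byte 0xF0 = 11110000 → 4-byte char #2 = F0 9F A6 A7.
Offset 7: leading byte 0xF1 = 11110001 → 4-byte char #3 = F1 BE 80 BB.
Offset 11: leading byte 0xF4 = 11110100 → 4-byte char #4 = F4 86 BA 8F.
Leading byte 0xF4 = 11110100 matches 11110xxx → 4-byte sequence.
Byte 1: 0xF4 = 11110100, payload 100 (3 bits).
Byte 2: 0x86 = 10000110 (10xxxxxx ✓), payload 000110.
Byte 3: 0xBA = 10111010 (10xxxxxx ✓), payload 111010.
Byte 4: 0x8F = 10001111 (10xxxxxx ✓), payload 001111.
Concatenate: 100000110111010001111 = 0x106E8F (21 bits → U+106E8F).

U+106E8F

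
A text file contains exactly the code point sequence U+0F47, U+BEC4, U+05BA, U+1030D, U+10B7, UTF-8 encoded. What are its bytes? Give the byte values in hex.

E0 BD 87 EB BB 84 D6 BA F0 90 8C 8D E1 82 B7

U+0F47: 3-byte form → E0 BD 87.
U+BEC4: 3-byte form → EB BB 84.
U+05BA: 2-byte form → D6 BA.
U+1030D: 4-byte form → F0 90 8C 8D.
U+10B7: 3-byte form → E1 82 B7.
Concatenated (15 bytes): E0 BD 87 EB BB 84 D6 BA F0 90 8C 8D E1 82 B7.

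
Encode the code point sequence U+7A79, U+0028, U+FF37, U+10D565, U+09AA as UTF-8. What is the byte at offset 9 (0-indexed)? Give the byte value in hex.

U+7A79 → 3-byte form E7 A9 B9 at offsets 0–2.
U+0028 → 1-byte form 28 at offsets 3–3.
U+FF37 → 3-byte form EF BC B7 at offsets 4–6.
U+10D565 → 4-byte form F4 8D 95 A5 at offsets 7–10.
Offset 9 falls in char 4's range; it's byte 3 of F4 8D 95 A5 = 0x95.

0x95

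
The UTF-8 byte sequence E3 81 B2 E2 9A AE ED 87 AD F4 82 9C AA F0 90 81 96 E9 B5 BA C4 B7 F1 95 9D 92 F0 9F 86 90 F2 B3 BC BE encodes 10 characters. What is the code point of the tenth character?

Offset 0: leading byte 0xE3 = 11100011 → 3-byte char #1 = E3 81 B2.
Offset 3: leading byte 0xE2 = 11100010 → 3-byte char #2 = E2 9A AE.
Offset 6: leading byte 0xED = 11101101 → 3-byte char #3 = ED 87 AD.
Offset 9: leading byte 0xF4 = 11110100 → 4-byte char #4 = F4 82 9C AA.
Offset 13: leading byte 0xF0 = 11110000 → 4-byte char #5 = F0 90 81 96.
Offset 17: leading byte 0xE9 = 11101001 → 3-byte char #6 = E9 B5 BA.
Offset 20: leading byte 0xC4 = 11000100 → 2-byte char #7 = C4 B7.
Offset 22: leading byte 0xF1 = 11110001 → 4-byte char #8 = F1 95 9D 92.
Offset 26: leading byte 0xF0 = 11110000 → 4-byte char #9 = F0 9F 86 90.
Offset 30: leading byte 0xF2 = 11110010 → 4-byte char #10 = F2 B3 BC BE.
Leading byte 0xF2 = 11110010 matches 11110xxx → 4-byte sequence.
Byte 1: 0xF2 = 11110010, payload 010 (3 bits).
Byte 2: 0xB3 = 10110011 (10xxxxxx ✓), payload 110011.
Byte 3: 0xBC = 10111100 (10xxxxxx ✓), payload 111100.
Byte 4: 0xBE = 10111110 (10xxxxxx ✓), payload 111110.
Concatenate: 010110011111100111110 = 0xB3F3E (21 bits → U+B3F3E).

U+B3F3E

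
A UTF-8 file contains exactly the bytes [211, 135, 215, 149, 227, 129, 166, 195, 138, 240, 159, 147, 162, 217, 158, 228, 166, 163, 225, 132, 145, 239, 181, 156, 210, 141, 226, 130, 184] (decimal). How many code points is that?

Byte at offset 0: 0xD3 = 11010011 → 2-byte char (#1). Advance 2.
Byte at offset 2: 0xD7 = 11010111 → 2-byte char (#2). Advance 2.
Byte at offset 4: 0xE3 = 11100011 → 3-byte char (#3). Advance 3.
Byte at offset 7: 0xC3 = 11000011 → 2-byte char (#4). Advance 2.
Byte at offset 9: 0xF0 = 11110000 → 4-byte char (#5). Advance 4.
Byte at offset 13: 0xD9 = 11011001 → 2-byte char (#6). Advance 2.
Byte at offset 15: 0xE4 = 11100100 → 3-byte char (#7). Advance 3.
Byte at offset 18: 0xE1 = 11100001 → 3-byte char (#8). Advance 3.
Byte at offset 21: 0xEF = 11101111 → 3-byte char (#9). Advance 3.
Byte at offset 24: 0xD2 = 11010010 → 2-byte char (#10). Advance 2.
Byte at offset 26: 0xE2 = 11100010 → 3-byte char (#11). Advance 3.
Reached end at offset 29 after 11 code points.

11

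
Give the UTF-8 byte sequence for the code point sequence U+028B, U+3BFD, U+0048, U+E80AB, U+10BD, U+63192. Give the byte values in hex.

CA 8B E3 AF BD 48 F3 A8 82 AB E1 82 BD F1 A3 86 92

U+028B: 2-byte form → CA 8B.
U+3BFD: 3-byte form → E3 AF BD.
U+0048: 1-byte form → 48.
U+E80AB: 4-byte form → F3 A8 82 AB.
U+10BD: 3-byte form → E1 82 BD.
U+63192: 4-byte form → F1 A3 86 92.
Concatenated (17 bytes): CA 8B E3 AF BD 48 F3 A8 82 AB E1 82 BD F1 A3 86 92.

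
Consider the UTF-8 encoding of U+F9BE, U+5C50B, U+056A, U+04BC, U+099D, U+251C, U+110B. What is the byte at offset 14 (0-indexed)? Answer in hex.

U+F9BE → 3-byte form EF A6 BE at offsets 0–2.
U+5C50B → 4-byte form F1 9C 94 8B at offsets 3–6.
U+056A → 2-byte form D5 AA at offsets 7–8.
U+04BC → 2-byte form D2 BC at offsets 9–10.
U+099D → 3-byte form E0 A6 9D at offsets 11–13.
U+251C → 3-byte form E2 94 9C at offsets 14–16.
Offset 14 falls in char 6's range; it's byte 1 of E2 94 9C = 0xE2.

0xE2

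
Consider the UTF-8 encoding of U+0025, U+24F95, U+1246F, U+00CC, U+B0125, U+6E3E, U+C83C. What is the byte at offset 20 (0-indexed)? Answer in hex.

U+0025 → 1-byte form 25 at offsets 0–0.
U+24F95 → 4-byte form F0 A4 BE 95 at offsets 1–4.
U+1246F → 4-byte form F0 92 91 AF at offsets 5–8.
U+00CC → 2-byte form C3 8C at offsets 9–10.
U+B0125 → 4-byte form F2 B0 84 A5 at offsets 11–14.
U+6E3E → 3-byte form E6 B8 BE at offsets 15–17.
U+C83C → 3-byte form EC A0 BC at offsets 18–20.
Offset 20 falls in char 7's range; it's byte 3 of EC A0 BC = 0xBC.

0xBC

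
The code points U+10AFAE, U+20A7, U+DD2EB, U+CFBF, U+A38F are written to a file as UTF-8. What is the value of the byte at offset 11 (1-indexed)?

1-indexed offset 11 is 0-indexed offset 10.
U+10AFAE → 4-byte form F4 8A BE AE at offsets 0–3.
U+20A7 → 3-byte form E2 82 A7 at offsets 4–6.
U+DD2EB → 4-byte form F3 9D 8B AB at offsets 7–10.
Offset 10 falls in char 3's range; it's byte 4 of F3 9D 8B AB = 0xAB.

0xAB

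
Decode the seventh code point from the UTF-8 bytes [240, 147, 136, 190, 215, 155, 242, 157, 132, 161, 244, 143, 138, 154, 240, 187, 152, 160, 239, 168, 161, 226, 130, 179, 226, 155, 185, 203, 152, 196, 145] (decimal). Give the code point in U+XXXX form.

U+20B3

Offset 0: leading byte 0xF0 = 11110000 → 4-byte char #1 = F0 93 88 BE.
Offset 4: leading byte 0xD7 = 11010111 → 2-byte char #2 = D7 9B.
Offset 6: leading byte 0xF2 = 11110010 → 4-byte char #3 = F2 9D 84 A1.
Offset 10: leading byte 0xF4 = 11110100 → 4-byte char #4 = F4 8F 8A 9A.
Offset 14: leading byte 0xF0 = 11110000 → 4-byte char #5 = F0 BB 98 A0.
Offset 18: leading byte 0xEF = 11101111 → 3-byte char #6 = EF A8 A1.
Offset 21: leading byte 0xE2 = 11100010 → 3-byte char #7 = E2 82 B3.
Leading byte 0xE2 = 11100010 matches 1110xxxx → 3-byte sequence.
Byte 1: 0xE2 = 11100010, payload 0010 (4 bits).
Byte 2: 0x82 = 10000010 (10xxxxxx ✓), payload 000010.
Byte 3: 0xB3 = 10110011 (10xxxxxx ✓), payload 110011.
Concatenate: 0010000010110011 = 0x20B3 (16 bits → U+20B3).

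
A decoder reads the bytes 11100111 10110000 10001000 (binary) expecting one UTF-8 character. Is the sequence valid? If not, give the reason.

Leading byte 0xE7 = 11100111 → 3-byte form.
Continuation bytes 0xB0=10110000, 0x88=10001000 all match 10xxxxxx.
Decoded value 0x7C08 is ≥ 0x800 (shortest form) and not a surrogate.

valid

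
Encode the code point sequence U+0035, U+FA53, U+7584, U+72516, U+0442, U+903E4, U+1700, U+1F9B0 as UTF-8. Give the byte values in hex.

35 EF A9 93 E7 96 84 F1 B2 94 96 D1 82 F2 90 8F A4 E1 9C 80 F0 9F A6 B0

U+0035: 1-byte form → 35.
U+FA53: 3-byte form → EF A9 93.
U+7584: 3-byte form → E7 96 84.
U+72516: 4-byte form → F1 B2 94 96.
U+0442: 2-byte form → D1 82.
U+903E4: 4-byte form → F2 90 8F A4.
U+1700: 3-byte form → E1 9C 80.
U+1F9B0: 4-byte form → F0 9F A6 B0.
Concatenated (24 bytes): 35 EF A9 93 E7 96 84 F1 B2 94 96 D1 82 F2 90 8F A4 E1 9C 80 F0 9F A6 B0.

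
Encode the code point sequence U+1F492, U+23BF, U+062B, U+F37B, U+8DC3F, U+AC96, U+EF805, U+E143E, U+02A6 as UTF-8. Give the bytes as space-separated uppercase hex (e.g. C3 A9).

U+1F492: 4-byte form → F0 9F 92 92.
U+23BF: 3-byte form → E2 8E BF.
U+062B: 2-byte form → D8 AB.
U+F37B: 3-byte form → EF 8D BB.
U+8DC3F: 4-byte form → F2 8D B0 BF.
U+AC96: 3-byte form → EA B2 96.
U+EF805: 4-byte form → F3 AF A0 85.
U+E143E: 4-byte form → F3 A1 90 BE.
U+02A6: 2-byte form → CA A6.
Concatenated (29 bytes): F0 9F 92 92 E2 8E BF D8 AB EF 8D BB F2 8D B0 BF EA B2 96 F3 AF A0 85 F3 A1 90 BE CA A6.

F0 9F 92 92 E2 8E BF D8 AB EF 8D BB F2 8D B0 BF EA B2 96 F3 AF A0 85 F3 A1 90 BE CA A6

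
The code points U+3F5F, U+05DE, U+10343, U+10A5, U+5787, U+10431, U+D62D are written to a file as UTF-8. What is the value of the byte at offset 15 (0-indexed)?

0xF0

U+3F5F → 3-byte form E3 BD 9F at offsets 0–2.
U+05DE → 2-byte form D7 9E at offsets 3–4.
U+10343 → 4-byte form F0 90 8D 83 at offsets 5–8.
U+10A5 → 3-byte form E1 82 A5 at offsets 9–11.
U+5787 → 3-byte form E5 9E 87 at offsets 12–14.
U+10431 → 4-byte form F0 90 90 B1 at offsets 15–18.
Offset 15 falls in char 6's range; it's byte 1 of F0 90 90 B1 = 0xF0.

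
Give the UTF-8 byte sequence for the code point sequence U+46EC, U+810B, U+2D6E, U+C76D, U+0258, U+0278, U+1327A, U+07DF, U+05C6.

E4 9B AC E8 84 8B E2 B5 AE EC 9D AD C9 98 C9 B8 F0 93 89 BA DF 9F D7 86

U+46EC: 3-byte form → E4 9B AC.
U+810B: 3-byte form → E8 84 8B.
U+2D6E: 3-byte form → E2 B5 AE.
U+C76D: 3-byte form → EC 9D AD.
U+0258: 2-byte form → C9 98.
U+0278: 2-byte form → C9 B8.
U+1327A: 4-byte form → F0 93 89 BA.
U+07DF: 2-byte form → DF 9F.
U+05C6: 2-byte form → D7 86.
Concatenated (24 bytes): E4 9B AC E8 84 8B E2 B5 AE EC 9D AD C9 98 C9 B8 F0 93 89 BA DF 9F D7 86.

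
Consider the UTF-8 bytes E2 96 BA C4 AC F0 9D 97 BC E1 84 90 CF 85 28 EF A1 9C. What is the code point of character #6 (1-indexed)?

U+0028

Offset 0: leading byte 0xE2 = 11100010 → 3-byte char #1 = E2 96 BA.
Offset 3: leading byte 0xC4 = 11000100 → 2-byte char #2 = C4 AC.
Offset 5: leading byte 0xF0 = 11110000 → 4-byte char #3 = F0 9D 97 BC.
Offset 9: leading byte 0xE1 = 11100001 → 3-byte char #4 = E1 84 90.
Offset 12: leading byte 0xCF = 11001111 → 2-byte char #5 = CF 85.
Offset 14: leading byte 0x28 = 00101000 → 1-byte char #6 = 28.
Leading byte 0x28 = 00101000 matches 0xxxxxxx → 1-byte sequence.
Byte 1: 0x28 = 00101000, payload 0101000 (7 bits).
Concatenate: 0101000 = 0x28 (7 bits → U+0028).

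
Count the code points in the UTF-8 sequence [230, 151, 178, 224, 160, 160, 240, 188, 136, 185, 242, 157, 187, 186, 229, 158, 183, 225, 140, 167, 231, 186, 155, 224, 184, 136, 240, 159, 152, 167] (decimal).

Byte at offset 0: 0xE6 = 11100110 → 3-byte char (#1). Advance 3.
Byte at offset 3: 0xE0 = 11100000 → 3-byte char (#2). Advance 3.
Byte at offset 6: 0xF0 = 11110000 → 4-byte char (#3). Advance 4.
Byte at offset 10: 0xF2 = 11110010 → 4-byte char (#4). Advance 4.
Byte at offset 14: 0xE5 = 11100101 → 3-byte char (#5). Advance 3.
Byte at offset 17: 0xE1 = 11100001 → 3-byte char (#6). Advance 3.
Byte at offset 20: 0xE7 = 11100111 → 3-byte char (#7). Advance 3.
Byte at offset 23: 0xE0 = 11100000 → 3-byte char (#8). Advance 3.
Byte at offset 26: 0xF0 = 11110000 → 4-byte char (#9). Advance 4.
Reached end at offset 30 after 9 code points.

9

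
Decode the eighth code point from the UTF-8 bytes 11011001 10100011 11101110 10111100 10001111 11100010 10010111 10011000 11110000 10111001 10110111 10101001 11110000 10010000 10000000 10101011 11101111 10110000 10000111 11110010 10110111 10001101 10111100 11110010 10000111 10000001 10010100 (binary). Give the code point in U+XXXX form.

Offset 0: leading byte 0xD9 = 11011001 → 2-byte char #1 = D9 A3.
Offset 2: leading byte 0xEE = 11101110 → 3-byte char #2 = EE BC 8F.
Offset 5: leading byte 0xE2 = 11100010 → 3-byte char #3 = E2 97 98.
Offset 8: leading byte 0xF0 = 11110000 → 4-byte char #4 = F0 B9 B7 A9.
Offset 12: leading byte 0xF0 = 11110000 → 4-byte char #5 = F0 90 80 AB.
Offset 16: leading byte 0xEF = 11101111 → 3-byte char #6 = EF B0 87.
Offset 19: leading byte 0xF2 = 11110010 → 4-byte char #7 = F2 B7 8D BC.
Offset 23: leading byte 0xF2 = 11110010 → 4-byte char #8 = F2 87 81 94.
Leading byte 0xF2 = 11110010 matches 11110xxx → 4-byte sequence.
Byte 1: 0xF2 = 11110010, payload 010 (3 bits).
Byte 2: 0x87 = 10000111 (10xxxxxx ✓), payload 000111.
Byte 3: 0x81 = 10000001 (10xxxxxx ✓), payload 000001.
Byte 4: 0x94 = 10010100 (10xxxxxx ✓), payload 010100.
Concatenate: 010000111000001010100 = 0x87054 (21 bits → U+87054).

U+87054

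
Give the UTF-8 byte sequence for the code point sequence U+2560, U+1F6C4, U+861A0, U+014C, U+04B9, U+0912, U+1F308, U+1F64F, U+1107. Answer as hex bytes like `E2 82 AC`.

U+2560: 3-byte form → E2 95 A0.
U+1F6C4: 4-byte form → F0 9F 9B 84.
U+861A0: 4-byte form → F2 86 86 A0.
U+014C: 2-byte form → C5 8C.
U+04B9: 2-byte form → D2 B9.
U+0912: 3-byte form → E0 A4 92.
U+1F308: 4-byte form → F0 9F 8C 88.
U+1F64F: 4-byte form → F0 9F 99 8F.
U+1107: 3-byte form → E1 84 87.
Concatenated (29 bytes): E2 95 A0 F0 9F 9B 84 F2 86 86 A0 C5 8C D2 B9 E0 A4 92 F0 9F 8C 88 F0 9F 99 8F E1 84 87.

E2 95 A0 F0 9F 9B 84 F2 86 86 A0 C5 8C D2 B9 E0 A4 92 F0 9F 8C 88 F0 9F 99 8F E1 84 87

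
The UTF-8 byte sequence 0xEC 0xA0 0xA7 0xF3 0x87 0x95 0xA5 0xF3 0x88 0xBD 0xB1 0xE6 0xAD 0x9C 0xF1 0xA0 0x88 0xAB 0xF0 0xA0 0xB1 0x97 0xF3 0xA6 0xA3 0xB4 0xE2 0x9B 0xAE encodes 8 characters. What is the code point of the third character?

U+C8F71

Offset 0: leading byte 0xEC = 11101100 → 3-byte char #1 = EC A0 A7.
Offset 3: leading byte 0xF3 = 11110011 → 4-byte char #2 = F3 87 95 A5.
Offset 7: leading byte 0xF3 = 11110011 → 4-byte char #3 = F3 88 BD B1.
Leading byte 0xF3 = 11110011 matches 11110xxx → 4-byte sequence.
Byte 1: 0xF3 = 11110011, payload 011 (3 bits).
Byte 2: 0x88 = 10001000 (10xxxxxx ✓), payload 001000.
Byte 3: 0xBD = 10111101 (10xxxxxx ✓), payload 111101.
Byte 4: 0xB1 = 10110001 (10xxxxxx ✓), payload 110001.
Concatenate: 011001000111101110001 = 0xC8F71 (21 bits → U+C8F71).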